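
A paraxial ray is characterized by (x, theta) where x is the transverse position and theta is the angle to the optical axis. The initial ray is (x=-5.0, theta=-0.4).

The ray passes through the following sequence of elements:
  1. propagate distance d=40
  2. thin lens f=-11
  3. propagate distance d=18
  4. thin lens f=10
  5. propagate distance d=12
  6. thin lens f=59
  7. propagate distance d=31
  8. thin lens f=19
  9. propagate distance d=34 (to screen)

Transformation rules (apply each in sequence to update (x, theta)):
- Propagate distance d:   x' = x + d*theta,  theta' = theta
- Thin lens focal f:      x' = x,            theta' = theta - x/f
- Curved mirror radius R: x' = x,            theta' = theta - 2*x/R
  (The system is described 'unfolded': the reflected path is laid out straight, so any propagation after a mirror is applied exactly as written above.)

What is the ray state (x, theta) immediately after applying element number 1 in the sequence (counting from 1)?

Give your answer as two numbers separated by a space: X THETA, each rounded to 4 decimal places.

Initial: x=-5.0000 theta=-0.4000
After 1 (propagate distance d=40): x=-21.0000 theta=-0.4000
Rounded to 4 decimal places: x = -21.0000, theta = -0.4000

Answer: -21.0000 -0.4000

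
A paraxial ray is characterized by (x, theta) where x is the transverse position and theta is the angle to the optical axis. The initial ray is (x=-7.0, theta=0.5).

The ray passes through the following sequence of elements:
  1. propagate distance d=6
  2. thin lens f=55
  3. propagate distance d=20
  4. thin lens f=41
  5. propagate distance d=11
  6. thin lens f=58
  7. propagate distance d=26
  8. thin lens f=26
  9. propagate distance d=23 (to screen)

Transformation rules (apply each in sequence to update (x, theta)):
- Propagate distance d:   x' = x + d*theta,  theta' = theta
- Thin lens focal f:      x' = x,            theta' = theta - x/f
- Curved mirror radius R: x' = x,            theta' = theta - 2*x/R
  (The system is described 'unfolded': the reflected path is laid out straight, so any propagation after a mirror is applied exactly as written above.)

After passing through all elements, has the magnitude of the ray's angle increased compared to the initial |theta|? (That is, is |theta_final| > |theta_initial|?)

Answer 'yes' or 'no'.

Initial: x=-7.0000 theta=0.5000
After 1 (propagate distance d=6): x=-4.0000 theta=0.5000
After 2 (thin lens f=55): x=-4.0000 theta=63/110 (≈0.5727)
After 3 (propagate distance d=20): x=82/11 (≈7.4545) theta=63/110 (≈0.5727)
After 4 (thin lens f=41): x=82/11 (≈7.4545) theta=43/110 (≈0.3909)
After 5 (propagate distance d=11): x=1293/110 (≈11.7545) theta=43/110 (≈0.3909)
After 6 (thin lens f=58): x=1293/110 (≈11.7545) theta=1201/6380 (≈0.1882)
After 7 (propagate distance d=26): x=5311/319 (≈16.6489) theta=1201/6380 (≈0.1882)
After 8 (thin lens f=26): x=5311/319 (≈16.6489) theta=-1293/2860 (≈-0.4521)
After 9 (propagate distance d=23 (to screen)): x=518429/82940 (≈6.2507) theta=-1293/2860 (≈-0.4521)
|theta_initial|=0.5000 |theta_final|=1293/2860 (≈0.4521) -> not increased

Answer: no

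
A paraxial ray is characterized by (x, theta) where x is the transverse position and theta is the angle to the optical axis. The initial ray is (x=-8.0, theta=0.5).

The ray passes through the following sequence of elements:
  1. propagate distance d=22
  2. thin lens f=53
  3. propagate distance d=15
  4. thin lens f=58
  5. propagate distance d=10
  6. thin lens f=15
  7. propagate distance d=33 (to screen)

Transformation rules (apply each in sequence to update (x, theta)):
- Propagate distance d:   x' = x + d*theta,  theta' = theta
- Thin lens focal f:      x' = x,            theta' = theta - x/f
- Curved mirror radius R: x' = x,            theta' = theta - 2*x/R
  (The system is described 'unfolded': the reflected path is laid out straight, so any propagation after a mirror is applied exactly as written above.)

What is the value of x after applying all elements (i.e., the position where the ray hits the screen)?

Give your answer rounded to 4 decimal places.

Answer: -5.7641

Derivation:
Initial: x=-8.0000 theta=0.5000
After 1 (propagate distance d=22): x=3.0000 theta=0.5000
After 2 (thin lens f=53): x=3.0000 theta=47/106 (≈0.4434)
After 3 (propagate distance d=15): x=1023/106 (≈9.6509) theta=47/106 (≈0.4434)
After 4 (thin lens f=58): x=1023/106 (≈9.6509) theta=1703/6148 (≈0.2770)
After 5 (propagate distance d=10): x=19091/1537 (≈12.4209) theta=1703/6148 (≈0.2770)
After 6 (thin lens f=15): x=19091/1537 (≈12.4209) theta=-50819/92220 (≈-0.5511)
After 7 (propagate distance d=33 (to screen)): x=-177189/30740 (≈-5.7641) theta=-50819/92220 (≈-0.5511)
Rounded to 4 decimal places: x = -5.7641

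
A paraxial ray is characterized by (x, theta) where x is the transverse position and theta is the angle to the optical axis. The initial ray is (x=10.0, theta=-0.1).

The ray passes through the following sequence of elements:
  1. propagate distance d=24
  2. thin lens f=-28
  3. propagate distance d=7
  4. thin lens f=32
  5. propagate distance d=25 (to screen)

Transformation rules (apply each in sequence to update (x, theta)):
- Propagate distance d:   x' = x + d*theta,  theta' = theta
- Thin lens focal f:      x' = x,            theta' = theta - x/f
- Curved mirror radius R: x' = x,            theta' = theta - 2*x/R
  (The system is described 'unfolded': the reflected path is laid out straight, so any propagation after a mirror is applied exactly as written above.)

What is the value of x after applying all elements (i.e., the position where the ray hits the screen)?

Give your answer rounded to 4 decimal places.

Answer: 6.2107

Derivation:
Initial: x=10.0000 theta=-0.1000
After 1 (propagate distance d=24): x=7.6000 theta=-0.1000
After 2 (thin lens f=-28): x=7.6000 theta=6/35 (≈0.1714)
After 3 (propagate distance d=7): x=8.8000 theta=6/35 (≈0.1714)
After 4 (thin lens f=32): x=8.8000 theta=-29/280 (≈-0.1036)
After 5 (propagate distance d=25 (to screen)): x=1739/280 (≈6.2107) theta=-29/280 (≈-0.1036)
Rounded to 4 decimal places: x = 6.2107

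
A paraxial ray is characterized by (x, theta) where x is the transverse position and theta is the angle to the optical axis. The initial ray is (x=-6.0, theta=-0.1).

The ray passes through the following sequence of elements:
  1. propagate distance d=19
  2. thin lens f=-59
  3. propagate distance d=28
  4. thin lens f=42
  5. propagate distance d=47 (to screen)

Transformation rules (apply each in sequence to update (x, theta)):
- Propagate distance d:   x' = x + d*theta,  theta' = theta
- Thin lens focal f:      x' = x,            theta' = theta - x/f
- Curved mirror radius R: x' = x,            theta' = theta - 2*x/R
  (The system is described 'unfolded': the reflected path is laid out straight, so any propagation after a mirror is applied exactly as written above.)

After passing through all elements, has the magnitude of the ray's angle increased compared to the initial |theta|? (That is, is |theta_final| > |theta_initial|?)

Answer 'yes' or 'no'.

Answer: yes

Derivation:
Initial: x=-6.0000 theta=-0.1000
After 1 (propagate distance d=19): x=-7.9000 theta=-0.1000
After 2 (thin lens f=-59): x=-7.9000 theta=-69/295 (≈-0.2339)
After 3 (propagate distance d=28): x=-1705/118 (≈-14.4492) theta=-69/295 (≈-0.2339)
After 4 (thin lens f=42): x=-1705/118 (≈-14.4492) theta=2729/24780 (≈0.1101)
After 5 (propagate distance d=47 (to screen)): x=-229787/24780 (≈-9.2731) theta=2729/24780 (≈0.1101)
|theta_initial|=0.1000 |theta_final|=2729/24780 (≈0.1101) -> increased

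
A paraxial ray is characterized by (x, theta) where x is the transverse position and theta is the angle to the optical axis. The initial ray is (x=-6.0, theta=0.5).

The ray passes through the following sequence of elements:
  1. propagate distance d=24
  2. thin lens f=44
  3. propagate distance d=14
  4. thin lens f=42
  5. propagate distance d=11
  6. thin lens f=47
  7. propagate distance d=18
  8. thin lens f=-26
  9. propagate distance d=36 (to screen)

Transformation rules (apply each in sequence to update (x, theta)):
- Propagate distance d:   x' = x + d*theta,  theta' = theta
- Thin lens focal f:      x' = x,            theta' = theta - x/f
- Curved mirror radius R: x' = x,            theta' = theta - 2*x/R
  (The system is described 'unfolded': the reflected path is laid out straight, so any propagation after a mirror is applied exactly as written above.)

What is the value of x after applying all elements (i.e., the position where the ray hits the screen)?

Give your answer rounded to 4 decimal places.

Answer: 16.4543

Derivation:
Initial: x=-6.0000 theta=0.5000
After 1 (propagate distance d=24): x=6.0000 theta=0.5000
After 2 (thin lens f=44): x=6.0000 theta=4/11 (≈0.3636)
After 3 (propagate distance d=14): x=122/11 (≈11.0909) theta=4/11 (≈0.3636)
After 4 (thin lens f=42): x=122/11 (≈11.0909) theta=23/231 (≈0.0996)
After 5 (propagate distance d=11): x=2815/231 (≈12.1861) theta=23/231 (≈0.0996)
After 6 (thin lens f=47): x=2815/231 (≈12.1861) theta=-578/3619 (≈-0.1597)
After 7 (propagate distance d=18): x=101093/10857 (≈9.3113) theta=-578/3619 (≈-0.1597)
After 8 (thin lens f=-26): x=101093/10857 (≈9.3113) theta=56009/282282 (≈0.1984)
After 9 (propagate distance d=36 (to screen)): x=2322371/141141 (≈16.4543) theta=56009/282282 (≈0.1984)
Rounded to 4 decimal places: x = 16.4543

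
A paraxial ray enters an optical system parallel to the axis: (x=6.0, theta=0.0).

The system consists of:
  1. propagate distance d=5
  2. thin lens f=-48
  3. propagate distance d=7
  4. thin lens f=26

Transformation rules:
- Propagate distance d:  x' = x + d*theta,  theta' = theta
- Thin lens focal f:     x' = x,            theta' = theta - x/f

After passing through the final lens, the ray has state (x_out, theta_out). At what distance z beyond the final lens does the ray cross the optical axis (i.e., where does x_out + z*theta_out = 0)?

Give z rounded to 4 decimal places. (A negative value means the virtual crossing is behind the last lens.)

Initial: x=6.0000 theta=0.0000
After 1 (propagate distance d=5): x=6.0000 theta=0.0000
After 2 (thin lens f=-48): x=6.0000 theta=0.1250
After 3 (propagate distance d=7): x=6.8750 theta=0.1250
After 4 (thin lens f=26): x=6.8750 theta=-29/208 (≈-0.1394)
z_focus = -x_out/theta_out = -(6.8750)/(-29/208) = 1430/29 ≈ 49.3103
Rounded to 4 decimal places: z = 49.3103

Answer: 49.3103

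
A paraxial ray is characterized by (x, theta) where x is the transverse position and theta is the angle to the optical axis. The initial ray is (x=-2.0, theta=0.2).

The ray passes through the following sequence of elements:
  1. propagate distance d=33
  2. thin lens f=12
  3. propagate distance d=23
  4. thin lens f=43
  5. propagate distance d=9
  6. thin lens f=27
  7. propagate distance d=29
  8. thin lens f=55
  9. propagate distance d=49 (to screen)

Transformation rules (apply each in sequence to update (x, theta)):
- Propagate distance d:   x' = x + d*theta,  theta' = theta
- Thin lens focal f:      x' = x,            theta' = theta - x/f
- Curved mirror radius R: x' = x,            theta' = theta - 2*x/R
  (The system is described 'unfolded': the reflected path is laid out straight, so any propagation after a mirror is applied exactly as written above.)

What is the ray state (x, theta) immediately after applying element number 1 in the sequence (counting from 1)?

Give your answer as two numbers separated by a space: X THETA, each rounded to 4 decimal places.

Answer: 4.6000 0.2000

Derivation:
Initial: x=-2.0000 theta=0.2000
After 1 (propagate distance d=33): x=4.6000 theta=0.2000
Rounded to 4 decimal places: x = 4.6000, theta = 0.2000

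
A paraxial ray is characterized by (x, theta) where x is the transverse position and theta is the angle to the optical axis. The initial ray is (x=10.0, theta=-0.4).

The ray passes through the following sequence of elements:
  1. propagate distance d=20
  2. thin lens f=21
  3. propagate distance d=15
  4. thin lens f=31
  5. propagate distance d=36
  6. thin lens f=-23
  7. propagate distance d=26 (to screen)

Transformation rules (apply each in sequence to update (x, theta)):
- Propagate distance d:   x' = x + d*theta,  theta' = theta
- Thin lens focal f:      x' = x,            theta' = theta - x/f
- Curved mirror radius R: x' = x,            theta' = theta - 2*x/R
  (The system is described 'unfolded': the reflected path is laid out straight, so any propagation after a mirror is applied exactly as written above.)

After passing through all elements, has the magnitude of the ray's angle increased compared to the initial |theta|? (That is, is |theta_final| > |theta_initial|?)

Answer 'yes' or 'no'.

Answer: yes

Derivation:
Initial: x=10.0000 theta=-0.4000
After 1 (propagate distance d=20): x=2.0000 theta=-0.4000
After 2 (thin lens f=21): x=2.0000 theta=-52/105 (≈-0.4952)
After 3 (propagate distance d=15): x=-38/7 (≈-5.4286) theta=-52/105 (≈-0.4952)
After 4 (thin lens f=31): x=-38/7 (≈-5.4286) theta=-1042/3255 (≈-0.3201)
After 5 (propagate distance d=36): x=-18394/1085 (≈-16.9530) theta=-1042/3255 (≈-0.3201)
After 6 (thin lens f=-23): x=-18394/1085 (≈-16.9530) theta=-79148/74865 (≈-1.0572)
After 7 (propagate distance d=26 (to screen)): x=-3327034/74865 (≈-44.4404) theta=-79148/74865 (≈-1.0572)
|theta_initial|=0.4000 |theta_final|=79148/74865 (≈1.0572) -> increased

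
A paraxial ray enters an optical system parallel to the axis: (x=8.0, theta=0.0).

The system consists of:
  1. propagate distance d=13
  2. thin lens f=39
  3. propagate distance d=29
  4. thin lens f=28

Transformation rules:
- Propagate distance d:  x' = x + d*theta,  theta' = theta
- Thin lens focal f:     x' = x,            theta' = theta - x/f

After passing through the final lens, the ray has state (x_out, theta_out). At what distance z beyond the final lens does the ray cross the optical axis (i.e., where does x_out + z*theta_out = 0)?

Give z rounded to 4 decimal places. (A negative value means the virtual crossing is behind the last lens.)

Answer: 7.3684

Derivation:
Initial: x=8.0000 theta=0.0000
After 1 (propagate distance d=13): x=8.0000 theta=0.0000
After 2 (thin lens f=39): x=8.0000 theta=-8/39 (≈-0.2051)
After 3 (propagate distance d=29): x=80/39 (≈2.0513) theta=-8/39 (≈-0.2051)
After 4 (thin lens f=28): x=80/39 (≈2.0513) theta=-76/273 (≈-0.2784)
z_focus = -x_out/theta_out = -(80/39)/(-76/273) = 140/19 ≈ 7.3684
Rounded to 4 decimal places: z = 7.3684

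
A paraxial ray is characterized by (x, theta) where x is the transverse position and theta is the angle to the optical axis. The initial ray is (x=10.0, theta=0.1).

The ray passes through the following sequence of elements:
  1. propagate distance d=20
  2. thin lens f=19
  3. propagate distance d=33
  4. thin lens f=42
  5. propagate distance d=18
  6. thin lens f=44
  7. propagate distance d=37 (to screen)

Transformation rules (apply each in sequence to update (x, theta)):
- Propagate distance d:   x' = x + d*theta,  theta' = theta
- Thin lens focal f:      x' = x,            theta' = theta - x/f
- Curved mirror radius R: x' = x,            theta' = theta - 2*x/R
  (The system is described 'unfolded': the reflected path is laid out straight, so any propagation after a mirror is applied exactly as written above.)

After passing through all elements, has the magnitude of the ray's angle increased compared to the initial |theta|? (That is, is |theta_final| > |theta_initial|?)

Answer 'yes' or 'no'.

Answer: yes

Derivation:
Initial: x=10.0000 theta=0.1000
After 1 (propagate distance d=20): x=12.0000 theta=0.1000
After 2 (thin lens f=19): x=12.0000 theta=-101/190 (≈-0.5316)
After 3 (propagate distance d=33): x=-1053/190 (≈-5.5421) theta=-101/190 (≈-0.5316)
After 4 (thin lens f=42): x=-1053/190 (≈-5.5421) theta=-1063/2660 (≈-0.3996)
After 5 (propagate distance d=18): x=-8469/665 (≈-12.7353) theta=-1063/2660 (≈-0.3996)
After 6 (thin lens f=44): x=-8469/665 (≈-12.7353) theta=-806/7315 (≈-0.1102)
After 7 (propagate distance d=37 (to screen)): x=-122981/7315 (≈-16.8122) theta=-806/7315 (≈-0.1102)
|theta_initial|=0.1000 |theta_final|=806/7315 (≈0.1102) -> increased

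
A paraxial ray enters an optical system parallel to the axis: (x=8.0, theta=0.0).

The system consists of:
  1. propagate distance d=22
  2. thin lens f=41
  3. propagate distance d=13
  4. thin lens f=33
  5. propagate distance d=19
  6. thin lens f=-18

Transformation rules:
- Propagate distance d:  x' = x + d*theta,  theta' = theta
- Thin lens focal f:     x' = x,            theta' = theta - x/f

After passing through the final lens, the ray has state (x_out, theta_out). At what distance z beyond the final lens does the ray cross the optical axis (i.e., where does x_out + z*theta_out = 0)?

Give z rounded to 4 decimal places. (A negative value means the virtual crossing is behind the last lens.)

Answer: -3.1733

Derivation:
Initial: x=8.0000 theta=0.0000
After 1 (propagate distance d=22): x=8.0000 theta=0.0000
After 2 (thin lens f=41): x=8.0000 theta=-8/41 (≈-0.1951)
After 3 (propagate distance d=13): x=224/41 (≈5.4634) theta=-8/41 (≈-0.1951)
After 4 (thin lens f=33): x=224/41 (≈5.4634) theta=-488/1353 (≈-0.3607)
After 5 (propagate distance d=19): x=-1880/1353 (≈-1.3895) theta=-488/1353 (≈-0.3607)
After 6 (thin lens f=-18): x=-1880/1353 (≈-1.3895) theta=-5332/12177 (≈-0.4379)
z_focus = -x_out/theta_out = -(-1880/1353)/(-5332/12177) = -4230/1333 ≈ -3.1733
Rounded to 4 decimal places: z = -3.1733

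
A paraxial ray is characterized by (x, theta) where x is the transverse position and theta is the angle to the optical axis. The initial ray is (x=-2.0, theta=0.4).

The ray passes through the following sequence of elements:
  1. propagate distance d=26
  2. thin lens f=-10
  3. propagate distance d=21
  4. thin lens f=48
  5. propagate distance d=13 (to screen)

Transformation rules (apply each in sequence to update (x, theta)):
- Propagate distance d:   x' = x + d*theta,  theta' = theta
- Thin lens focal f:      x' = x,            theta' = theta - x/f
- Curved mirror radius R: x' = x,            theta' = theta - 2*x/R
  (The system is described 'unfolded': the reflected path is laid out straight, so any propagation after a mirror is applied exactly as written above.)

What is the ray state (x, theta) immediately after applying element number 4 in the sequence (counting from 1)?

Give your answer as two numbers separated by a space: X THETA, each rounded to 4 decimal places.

Initial: x=-2.0000 theta=0.4000
After 1 (propagate distance d=26): x=8.4000 theta=0.4000
After 2 (thin lens f=-10): x=8.4000 theta=1.2400
After 3 (propagate distance d=21): x=34.4400 theta=1.2400
After 4 (thin lens f=48): x=34.4400 theta=0.5225
Rounded to 4 decimal places: x = 34.4400, theta = 0.5225

Answer: 34.4400 0.5225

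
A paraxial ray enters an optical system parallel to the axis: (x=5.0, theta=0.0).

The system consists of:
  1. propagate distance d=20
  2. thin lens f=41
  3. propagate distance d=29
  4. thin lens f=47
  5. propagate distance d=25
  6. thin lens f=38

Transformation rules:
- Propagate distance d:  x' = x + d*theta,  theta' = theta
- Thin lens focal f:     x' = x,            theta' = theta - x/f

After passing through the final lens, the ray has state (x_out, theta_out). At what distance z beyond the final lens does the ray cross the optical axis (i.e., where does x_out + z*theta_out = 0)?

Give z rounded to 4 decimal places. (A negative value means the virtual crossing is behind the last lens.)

Initial: x=5.0000 theta=0.0000
After 1 (propagate distance d=20): x=5.0000 theta=0.0000
After 2 (thin lens f=41): x=5.0000 theta=-5/41 (≈-0.1220)
After 3 (propagate distance d=29): x=60/41 (≈1.4634) theta=-5/41 (≈-0.1220)
After 4 (thin lens f=47): x=60/41 (≈1.4634) theta=-295/1927 (≈-0.1531)
After 5 (propagate distance d=25): x=-4555/1927 (≈-2.3638) theta=-295/1927 (≈-0.1531)
After 6 (thin lens f=38): x=-4555/1927 (≈-2.3638) theta=-6655/73226 (≈-0.0909)
z_focus = -x_out/theta_out = -(-4555/1927)/(-6655/73226) = -34618/1331 ≈ -26.0090
Rounded to 4 decimal places: z = -26.0090

Answer: -26.0090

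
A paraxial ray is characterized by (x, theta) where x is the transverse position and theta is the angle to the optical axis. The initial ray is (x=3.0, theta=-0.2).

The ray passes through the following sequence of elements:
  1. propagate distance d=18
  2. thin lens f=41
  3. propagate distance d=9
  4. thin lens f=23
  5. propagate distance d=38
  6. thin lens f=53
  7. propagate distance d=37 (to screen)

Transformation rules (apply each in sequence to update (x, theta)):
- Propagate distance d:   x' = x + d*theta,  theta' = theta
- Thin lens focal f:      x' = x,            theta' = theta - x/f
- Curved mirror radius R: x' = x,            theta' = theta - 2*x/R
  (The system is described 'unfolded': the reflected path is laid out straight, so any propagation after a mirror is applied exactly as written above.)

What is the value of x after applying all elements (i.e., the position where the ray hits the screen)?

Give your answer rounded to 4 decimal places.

Initial: x=3.0000 theta=-0.2000
After 1 (propagate distance d=18): x=-0.6000 theta=-0.2000
After 2 (thin lens f=41): x=-0.6000 theta=-38/205 (≈-0.1854)
After 3 (propagate distance d=9): x=-93/41 (≈-2.2683) theta=-38/205 (≈-0.1854)
After 4 (thin lens f=23): x=-93/41 (≈-2.2683) theta=-409/4715 (≈-0.0867)
After 5 (propagate distance d=38): x=-26237/4715 (≈-5.5646) theta=-409/4715 (≈-0.0867)
After 6 (thin lens f=53): x=-26237/4715 (≈-5.5646) theta=912/49979 (≈0.0182)
After 7 (propagate distance d=37 (to screen)): x=-29801/6095 (≈-4.8894) theta=912/49979 (≈0.0182)
Rounded to 4 decimal places: x = -4.8894

Answer: -4.8894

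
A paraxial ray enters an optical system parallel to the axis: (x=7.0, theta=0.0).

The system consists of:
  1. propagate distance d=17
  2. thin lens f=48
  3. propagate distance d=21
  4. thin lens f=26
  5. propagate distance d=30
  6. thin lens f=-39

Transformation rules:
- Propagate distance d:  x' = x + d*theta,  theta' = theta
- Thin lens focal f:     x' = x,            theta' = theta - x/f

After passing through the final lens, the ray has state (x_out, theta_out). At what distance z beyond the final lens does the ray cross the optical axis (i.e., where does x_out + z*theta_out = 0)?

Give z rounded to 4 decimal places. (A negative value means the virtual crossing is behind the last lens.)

Initial: x=7.0000 theta=0.0000
After 1 (propagate distance d=17): x=7.0000 theta=0.0000
After 2 (thin lens f=48): x=7.0000 theta=-7/48 (≈-0.1458)
After 3 (propagate distance d=21): x=3.9375 theta=-7/48 (≈-0.1458)
After 4 (thin lens f=26): x=3.9375 theta=-371/1248 (≈-0.2973)
After 5 (propagate distance d=30): x=-259/52 (≈-4.9808) theta=-371/1248 (≈-0.2973)
After 6 (thin lens f=-39): x=-259/52 (≈-4.9808) theta=-6895/16224 (≈-0.4250)
z_focus = -x_out/theta_out = -(-259/52)/(-6895/16224) = -11544/985 ≈ -11.7198
Rounded to 4 decimal places: z = -11.7198

Answer: -11.7198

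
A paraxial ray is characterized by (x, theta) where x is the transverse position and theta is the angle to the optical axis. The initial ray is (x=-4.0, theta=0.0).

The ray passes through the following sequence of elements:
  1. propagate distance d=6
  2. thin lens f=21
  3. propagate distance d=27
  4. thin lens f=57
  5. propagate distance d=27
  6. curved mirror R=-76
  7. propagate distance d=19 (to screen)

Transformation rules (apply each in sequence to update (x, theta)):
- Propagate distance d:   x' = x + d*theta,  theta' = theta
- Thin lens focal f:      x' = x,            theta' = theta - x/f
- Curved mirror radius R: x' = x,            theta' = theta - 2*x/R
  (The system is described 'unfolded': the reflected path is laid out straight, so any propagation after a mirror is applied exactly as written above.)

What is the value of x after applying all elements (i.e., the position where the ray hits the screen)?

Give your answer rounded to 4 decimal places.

Answer: 11.8546

Derivation:
Initial: x=-4.0000 theta=0.0000
After 1 (propagate distance d=6): x=-4.0000 theta=0.0000
After 2 (thin lens f=21): x=-4.0000 theta=4/21 (≈0.1905)
After 3 (propagate distance d=27): x=8/7 (≈1.1429) theta=4/21 (≈0.1905)
After 4 (thin lens f=57): x=8/7 (≈1.1429) theta=68/399 (≈0.1704)
After 5 (propagate distance d=27): x=764/133 (≈5.7444) theta=68/399 (≈0.1704)
After 6 (curved mirror R=-76): x=764/133 (≈5.7444) theta=2438/7581 (≈0.3216)
After 7 (propagate distance d=19 (to screen)): x=4730/399 (≈11.8546) theta=2438/7581 (≈0.3216)
Rounded to 4 decimal places: x = 11.8546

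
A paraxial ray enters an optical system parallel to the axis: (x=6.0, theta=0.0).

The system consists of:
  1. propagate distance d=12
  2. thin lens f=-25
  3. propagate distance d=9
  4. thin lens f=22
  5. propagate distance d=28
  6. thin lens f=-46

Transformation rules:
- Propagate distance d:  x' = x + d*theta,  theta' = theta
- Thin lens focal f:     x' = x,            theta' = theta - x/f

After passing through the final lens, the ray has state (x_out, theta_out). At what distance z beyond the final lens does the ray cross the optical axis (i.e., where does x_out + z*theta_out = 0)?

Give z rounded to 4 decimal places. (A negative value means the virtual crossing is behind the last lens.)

Answer: 135.3714

Derivation:
Initial: x=6.0000 theta=0.0000
After 1 (propagate distance d=12): x=6.0000 theta=0.0000
After 2 (thin lens f=-25): x=6.0000 theta=0.2400
After 3 (propagate distance d=9): x=8.1600 theta=0.2400
After 4 (thin lens f=22): x=8.1600 theta=-36/275 (≈-0.1309)
After 5 (propagate distance d=28): x=1236/275 (≈4.4945) theta=-36/275 (≈-0.1309)
After 6 (thin lens f=-46): x=1236/275 (≈4.4945) theta=-42/1265 (≈-0.0332)
z_focus = -x_out/theta_out = -(1236/275)/(-42/1265) = 4738/35 ≈ 135.3714
Rounded to 4 decimal places: z = 135.3714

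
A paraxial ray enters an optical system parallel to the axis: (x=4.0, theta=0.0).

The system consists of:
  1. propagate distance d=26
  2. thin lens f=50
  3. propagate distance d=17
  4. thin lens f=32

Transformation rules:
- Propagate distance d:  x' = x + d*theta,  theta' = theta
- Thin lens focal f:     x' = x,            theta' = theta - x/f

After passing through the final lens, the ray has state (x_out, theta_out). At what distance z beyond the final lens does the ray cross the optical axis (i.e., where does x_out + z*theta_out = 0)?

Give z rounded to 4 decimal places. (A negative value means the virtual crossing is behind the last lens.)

Answer: 16.2462

Derivation:
Initial: x=4.0000 theta=0.0000
After 1 (propagate distance d=26): x=4.0000 theta=0.0000
After 2 (thin lens f=50): x=4.0000 theta=-0.0800
After 3 (propagate distance d=17): x=2.6400 theta=-0.0800
After 4 (thin lens f=32): x=2.6400 theta=-0.1625
z_focus = -x_out/theta_out = -(2.6400)/(-0.1625) = 1056/65 ≈ 16.2462
Rounded to 4 decimal places: z = 16.2462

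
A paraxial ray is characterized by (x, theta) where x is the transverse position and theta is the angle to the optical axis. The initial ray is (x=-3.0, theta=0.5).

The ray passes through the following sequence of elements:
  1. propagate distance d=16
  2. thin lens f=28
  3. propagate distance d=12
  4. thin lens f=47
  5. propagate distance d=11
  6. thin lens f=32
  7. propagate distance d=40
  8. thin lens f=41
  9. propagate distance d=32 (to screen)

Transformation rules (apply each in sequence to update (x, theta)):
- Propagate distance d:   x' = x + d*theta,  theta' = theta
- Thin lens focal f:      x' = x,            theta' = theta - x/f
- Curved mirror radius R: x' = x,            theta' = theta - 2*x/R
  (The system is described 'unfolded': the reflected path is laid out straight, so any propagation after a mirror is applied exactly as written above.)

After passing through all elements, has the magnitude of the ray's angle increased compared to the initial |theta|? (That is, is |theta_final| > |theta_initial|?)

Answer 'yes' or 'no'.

Answer: no

Derivation:
Initial: x=-3.0000 theta=0.5000
After 1 (propagate distance d=16): x=5.0000 theta=0.5000
After 2 (thin lens f=28): x=5.0000 theta=9/28 (≈0.3214)
After 3 (propagate distance d=12): x=62/7 (≈8.8571) theta=9/28 (≈0.3214)
After 4 (thin lens f=47): x=62/7 (≈8.8571) theta=25/188 (≈0.1330)
After 5 (propagate distance d=11): x=13581/1316 (≈10.3199) theta=25/188 (≈0.1330)
After 6 (thin lens f=32): x=13581/1316 (≈10.3199) theta=-7981/42112 (≈-0.1895)
After 7 (propagate distance d=40): x=14419/5264 (≈2.7392) theta=-7981/42112 (≈-0.1895)
After 8 (thin lens f=41): x=14419/5264 (≈2.7392) theta=-442573/1726592 (≈-0.2563)
After 9 (propagate distance d=32 (to screen)): x=-1179113/215824 (≈-5.4633) theta=-442573/1726592 (≈-0.2563)
|theta_initial|=0.5000 |theta_final|=442573/1726592 (≈0.2563) -> not increased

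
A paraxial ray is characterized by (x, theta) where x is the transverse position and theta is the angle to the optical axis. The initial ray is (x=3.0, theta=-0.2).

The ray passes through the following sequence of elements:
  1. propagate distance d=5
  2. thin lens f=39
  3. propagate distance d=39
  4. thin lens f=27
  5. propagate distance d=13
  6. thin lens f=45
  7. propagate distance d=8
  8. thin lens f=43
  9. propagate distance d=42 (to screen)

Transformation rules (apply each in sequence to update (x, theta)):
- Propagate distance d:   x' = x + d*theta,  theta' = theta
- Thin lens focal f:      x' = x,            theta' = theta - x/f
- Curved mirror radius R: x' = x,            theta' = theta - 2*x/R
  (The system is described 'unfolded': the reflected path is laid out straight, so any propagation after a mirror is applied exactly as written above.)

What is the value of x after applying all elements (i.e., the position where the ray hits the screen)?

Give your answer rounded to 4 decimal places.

Initial: x=3.0000 theta=-0.2000
After 1 (propagate distance d=5): x=2.0000 theta=-0.2000
After 2 (thin lens f=39): x=2.0000 theta=-49/195 (≈-0.2513)
After 3 (propagate distance d=39): x=-7.8000 theta=-49/195 (≈-0.2513)
After 4 (thin lens f=27): x=-7.8000 theta=22/585 (≈0.0376)
After 5 (propagate distance d=13): x=-329/45 (≈-7.3111) theta=22/585 (≈0.0376)
After 6 (thin lens f=45): x=-329/45 (≈-7.3111) theta=5267/26325 (≈0.2001)
After 7 (propagate distance d=8): x=-150329/26325 (≈-5.7105) theta=5267/26325 (≈0.2001)
After 8 (thin lens f=43): x=-150329/26325 (≈-5.7105) theta=75362/226395 (≈0.3329)
After 9 (propagate distance d=42 (to screen)): x=9361873/1131975 (≈8.2704) theta=75362/226395 (≈0.3329)
Rounded to 4 decimal places: x = 8.2704

Answer: 8.2704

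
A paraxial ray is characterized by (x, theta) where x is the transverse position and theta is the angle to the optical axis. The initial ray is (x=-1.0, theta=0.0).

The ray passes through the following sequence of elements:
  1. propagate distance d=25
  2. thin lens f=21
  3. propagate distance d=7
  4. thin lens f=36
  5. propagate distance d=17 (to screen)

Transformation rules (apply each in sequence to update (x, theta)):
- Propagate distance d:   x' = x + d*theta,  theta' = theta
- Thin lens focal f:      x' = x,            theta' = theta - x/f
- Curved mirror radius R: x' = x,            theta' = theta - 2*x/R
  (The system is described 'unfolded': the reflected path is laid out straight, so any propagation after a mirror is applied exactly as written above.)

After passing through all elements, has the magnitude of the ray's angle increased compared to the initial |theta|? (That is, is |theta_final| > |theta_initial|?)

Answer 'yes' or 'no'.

Initial: x=-1.0000 theta=0.0000
After 1 (propagate distance d=25): x=-1.0000 theta=0.0000
After 2 (thin lens f=21): x=-1.0000 theta=1/21 (≈0.0476)
After 3 (propagate distance d=7): x=-2/3 (≈-0.6667) theta=1/21 (≈0.0476)
After 4 (thin lens f=36): x=-2/3 (≈-0.6667) theta=25/378 (≈0.0661)
After 5 (propagate distance d=17 (to screen)): x=173/378 (≈0.4577) theta=25/378 (≈0.0661)
|theta_initial|=0.0000 |theta_final|=25/378 (≈0.0661) -> increased

Answer: yes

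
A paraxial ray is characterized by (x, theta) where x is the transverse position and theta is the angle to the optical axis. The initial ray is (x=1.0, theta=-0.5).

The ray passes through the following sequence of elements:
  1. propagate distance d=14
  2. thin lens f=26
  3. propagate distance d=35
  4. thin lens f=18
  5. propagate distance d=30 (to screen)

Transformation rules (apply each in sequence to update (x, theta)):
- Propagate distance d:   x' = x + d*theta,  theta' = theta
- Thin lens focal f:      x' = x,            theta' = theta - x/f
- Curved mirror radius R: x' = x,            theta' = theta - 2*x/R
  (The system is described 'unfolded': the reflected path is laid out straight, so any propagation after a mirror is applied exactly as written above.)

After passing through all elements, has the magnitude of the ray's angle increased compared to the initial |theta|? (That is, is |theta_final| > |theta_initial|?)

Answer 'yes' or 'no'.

Answer: yes

Derivation:
Initial: x=1.0000 theta=-0.5000
After 1 (propagate distance d=14): x=-6.0000 theta=-0.5000
After 2 (thin lens f=26): x=-6.0000 theta=-7/26 (≈-0.2692)
After 3 (propagate distance d=35): x=-401/26 (≈-15.4231) theta=-7/26 (≈-0.2692)
After 4 (thin lens f=18): x=-401/26 (≈-15.4231) theta=275/468 (≈0.5876)
After 5 (propagate distance d=30 (to screen)): x=86/39 (≈2.2051) theta=275/468 (≈0.5876)
|theta_initial|=0.5000 |theta_final|=275/468 (≈0.5876) -> increased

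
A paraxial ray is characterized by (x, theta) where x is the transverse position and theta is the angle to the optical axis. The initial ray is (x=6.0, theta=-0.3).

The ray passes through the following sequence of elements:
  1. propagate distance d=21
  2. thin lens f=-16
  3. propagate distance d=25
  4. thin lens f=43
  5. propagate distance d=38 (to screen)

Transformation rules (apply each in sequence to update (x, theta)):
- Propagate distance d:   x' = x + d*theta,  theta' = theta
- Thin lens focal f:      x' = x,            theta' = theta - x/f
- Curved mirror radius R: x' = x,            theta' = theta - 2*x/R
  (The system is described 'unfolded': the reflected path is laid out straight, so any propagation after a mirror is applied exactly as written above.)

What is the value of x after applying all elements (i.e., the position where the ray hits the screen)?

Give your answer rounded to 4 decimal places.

Initial: x=6.0000 theta=-0.3000
After 1 (propagate distance d=21): x=-0.3000 theta=-0.3000
After 2 (thin lens f=-16): x=-0.3000 theta=-51/160 (≈-0.3188)
After 3 (propagate distance d=25): x=-1323/160 (≈-8.2688) theta=-51/160 (≈-0.3188)
After 4 (thin lens f=43): x=-1323/160 (≈-8.2688) theta=-87/688 (≈-0.1265)
After 5 (propagate distance d=38 (to screen)): x=-89949/6880 (≈-13.0740) theta=-87/688 (≈-0.1265)
Rounded to 4 decimal places: x = -13.0740

Answer: -13.0740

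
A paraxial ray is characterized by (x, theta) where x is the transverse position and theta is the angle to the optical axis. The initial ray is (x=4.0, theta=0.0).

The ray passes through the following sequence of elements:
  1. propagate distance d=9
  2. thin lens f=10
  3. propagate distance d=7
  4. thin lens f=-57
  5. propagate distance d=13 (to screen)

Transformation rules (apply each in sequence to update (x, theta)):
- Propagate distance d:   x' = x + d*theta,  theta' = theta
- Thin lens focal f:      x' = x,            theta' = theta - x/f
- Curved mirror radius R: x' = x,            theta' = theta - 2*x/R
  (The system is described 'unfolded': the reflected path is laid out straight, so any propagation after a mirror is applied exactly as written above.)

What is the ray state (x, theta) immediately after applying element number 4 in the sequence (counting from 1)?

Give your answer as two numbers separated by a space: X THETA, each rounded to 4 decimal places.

Answer: 1.2000 -0.3789

Derivation:
Initial: x=4.0000 theta=0.0000
After 1 (propagate distance d=9): x=4.0000 theta=0.0000
After 2 (thin lens f=10): x=4.0000 theta=-0.4000
After 3 (propagate distance d=7): x=1.2000 theta=-0.4000
After 4 (thin lens f=-57): x=1.2000 theta=-36/95 (≈-0.3789)
Rounded to 4 decimal places: x = 1.2000, theta = -0.3789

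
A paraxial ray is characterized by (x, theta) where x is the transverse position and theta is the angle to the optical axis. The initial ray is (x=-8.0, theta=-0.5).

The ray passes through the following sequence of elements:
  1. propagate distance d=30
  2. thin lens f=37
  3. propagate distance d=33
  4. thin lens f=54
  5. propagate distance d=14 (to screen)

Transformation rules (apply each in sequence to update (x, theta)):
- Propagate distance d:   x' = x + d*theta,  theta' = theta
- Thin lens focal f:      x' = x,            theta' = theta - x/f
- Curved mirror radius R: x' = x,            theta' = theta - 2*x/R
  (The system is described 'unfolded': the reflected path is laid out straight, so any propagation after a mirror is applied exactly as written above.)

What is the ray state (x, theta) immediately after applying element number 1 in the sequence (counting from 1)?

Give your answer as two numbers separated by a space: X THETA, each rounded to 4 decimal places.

Answer: -23.0000 -0.5000

Derivation:
Initial: x=-8.0000 theta=-0.5000
After 1 (propagate distance d=30): x=-23.0000 theta=-0.5000
Rounded to 4 decimal places: x = -23.0000, theta = -0.5000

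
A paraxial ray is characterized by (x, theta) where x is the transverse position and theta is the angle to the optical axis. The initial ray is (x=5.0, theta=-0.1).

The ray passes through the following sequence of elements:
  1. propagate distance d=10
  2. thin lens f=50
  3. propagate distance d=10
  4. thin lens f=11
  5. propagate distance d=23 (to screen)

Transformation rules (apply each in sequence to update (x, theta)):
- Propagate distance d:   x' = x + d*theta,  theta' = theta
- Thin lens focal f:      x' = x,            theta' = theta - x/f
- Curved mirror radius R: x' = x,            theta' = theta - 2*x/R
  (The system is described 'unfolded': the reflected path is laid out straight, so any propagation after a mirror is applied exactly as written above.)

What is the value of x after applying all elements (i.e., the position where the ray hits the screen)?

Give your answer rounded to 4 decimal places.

Answer: -6.5400

Derivation:
Initial: x=5.0000 theta=-0.1000
After 1 (propagate distance d=10): x=4.0000 theta=-0.1000
After 2 (thin lens f=50): x=4.0000 theta=-0.1800
After 3 (propagate distance d=10): x=2.2000 theta=-0.1800
After 4 (thin lens f=11): x=2.2000 theta=-0.3800
After 5 (propagate distance d=23 (to screen)): x=-6.5400 theta=-0.3800
Rounded to 4 decimal places: x = -6.5400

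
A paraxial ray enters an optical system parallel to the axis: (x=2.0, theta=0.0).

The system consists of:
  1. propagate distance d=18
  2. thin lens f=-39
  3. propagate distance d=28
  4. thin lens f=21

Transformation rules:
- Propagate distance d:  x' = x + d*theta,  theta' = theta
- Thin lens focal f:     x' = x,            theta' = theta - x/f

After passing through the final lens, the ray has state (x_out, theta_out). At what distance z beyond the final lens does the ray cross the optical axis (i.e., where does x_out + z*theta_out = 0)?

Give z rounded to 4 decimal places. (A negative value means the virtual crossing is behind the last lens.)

Answer: 30.5870

Derivation:
Initial: x=2.0000 theta=0.0000
After 1 (propagate distance d=18): x=2.0000 theta=0.0000
After 2 (thin lens f=-39): x=2.0000 theta=2/39 (≈0.0513)
After 3 (propagate distance d=28): x=134/39 (≈3.4359) theta=2/39 (≈0.0513)
After 4 (thin lens f=21): x=134/39 (≈3.4359) theta=-92/819 (≈-0.1123)
z_focus = -x_out/theta_out = -(134/39)/(-92/819) = 1407/46 ≈ 30.5870
Rounded to 4 decimal places: z = 30.5870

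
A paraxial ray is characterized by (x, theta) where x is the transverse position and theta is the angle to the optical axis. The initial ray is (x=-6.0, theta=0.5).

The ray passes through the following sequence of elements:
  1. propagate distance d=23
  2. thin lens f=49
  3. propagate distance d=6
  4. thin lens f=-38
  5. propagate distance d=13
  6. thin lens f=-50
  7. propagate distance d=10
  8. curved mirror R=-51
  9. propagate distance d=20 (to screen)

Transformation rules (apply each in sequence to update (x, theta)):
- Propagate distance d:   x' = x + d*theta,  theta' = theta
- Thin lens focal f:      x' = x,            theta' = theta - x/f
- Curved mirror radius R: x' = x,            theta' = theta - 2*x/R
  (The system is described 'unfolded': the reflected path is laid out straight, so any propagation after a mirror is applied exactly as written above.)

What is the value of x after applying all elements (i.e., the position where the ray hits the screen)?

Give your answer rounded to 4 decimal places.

Answer: 61.9703

Derivation:
Initial: x=-6.0000 theta=0.5000
After 1 (propagate distance d=23): x=5.5000 theta=0.5000
After 2 (thin lens f=49): x=5.5000 theta=19/49 (≈0.3878)
After 3 (propagate distance d=6): x=767/98 (≈7.8265) theta=19/49 (≈0.3878)
After 4 (thin lens f=-38): x=767/98 (≈7.8265) theta=2211/3724 (≈0.5937)
After 5 (propagate distance d=13): x=57889/3724 (≈15.5448) theta=2211/3724 (≈0.5937)
After 6 (thin lens f=-50): x=57889/3724 (≈15.5448) theta=168439/186200 (≈0.9046)
After 7 (propagate distance d=10): x=16353/665 (≈24.5910) theta=168439/186200 (≈0.9046)
After 8 (curved mirror R=-51): x=16353/665 (≈24.5910) theta=5916023/3165400 (≈1.8690)
After 9 (propagate distance d=20 (to screen)): x=9808037/158270 (≈61.9703) theta=5916023/3165400 (≈1.8690)
Rounded to 4 decimal places: x = 61.9703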